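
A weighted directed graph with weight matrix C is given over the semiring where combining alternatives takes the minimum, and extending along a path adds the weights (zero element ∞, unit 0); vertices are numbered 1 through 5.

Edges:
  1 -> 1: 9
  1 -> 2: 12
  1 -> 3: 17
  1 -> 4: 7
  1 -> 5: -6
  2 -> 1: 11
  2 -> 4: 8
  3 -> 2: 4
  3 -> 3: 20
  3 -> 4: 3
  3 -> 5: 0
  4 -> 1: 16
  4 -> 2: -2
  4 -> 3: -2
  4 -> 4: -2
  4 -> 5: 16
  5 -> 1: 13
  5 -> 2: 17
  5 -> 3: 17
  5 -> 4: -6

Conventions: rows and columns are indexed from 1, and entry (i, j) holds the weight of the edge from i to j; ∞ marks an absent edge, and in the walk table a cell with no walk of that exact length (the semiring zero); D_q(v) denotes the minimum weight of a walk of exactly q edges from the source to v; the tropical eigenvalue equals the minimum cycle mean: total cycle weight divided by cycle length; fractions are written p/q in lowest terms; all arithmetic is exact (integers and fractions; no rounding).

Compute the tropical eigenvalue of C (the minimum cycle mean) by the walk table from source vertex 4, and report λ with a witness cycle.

q=0: [∞, ∞, ∞, 0, ∞]
q=1: [16, -2, -2, -2, 16]
q=2: [9, -4, -4, -4, -2]
q=3: [7, -6, -6, -8, -4]
q=4: [5, -10, -10, -10, -6]
q=5: [1, -12, -12, -12, -10]
Optimal cycle mean attained by: cycle 3->5->4->3, total 0 + (-6) + (-2), length 3.
Answer: λ = -8/3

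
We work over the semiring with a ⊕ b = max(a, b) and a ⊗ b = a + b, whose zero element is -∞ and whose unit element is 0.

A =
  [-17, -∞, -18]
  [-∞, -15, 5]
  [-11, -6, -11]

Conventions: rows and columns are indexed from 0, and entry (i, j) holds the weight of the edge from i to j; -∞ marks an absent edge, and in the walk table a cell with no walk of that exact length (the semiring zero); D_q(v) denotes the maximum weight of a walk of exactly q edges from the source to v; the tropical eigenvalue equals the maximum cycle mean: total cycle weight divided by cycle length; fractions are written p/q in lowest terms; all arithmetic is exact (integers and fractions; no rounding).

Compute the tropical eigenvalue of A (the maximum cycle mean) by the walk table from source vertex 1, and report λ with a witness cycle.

q=0: [-∞, 0, -∞]
q=1: [-∞, -15, 5]
q=2: [-6, -1, -6]
q=3: [-17, -12, 4]
Optimal cycle mean attained by: cycle 1->2->1, total 5 + (-6), length 2.
Answer: λ = -1/2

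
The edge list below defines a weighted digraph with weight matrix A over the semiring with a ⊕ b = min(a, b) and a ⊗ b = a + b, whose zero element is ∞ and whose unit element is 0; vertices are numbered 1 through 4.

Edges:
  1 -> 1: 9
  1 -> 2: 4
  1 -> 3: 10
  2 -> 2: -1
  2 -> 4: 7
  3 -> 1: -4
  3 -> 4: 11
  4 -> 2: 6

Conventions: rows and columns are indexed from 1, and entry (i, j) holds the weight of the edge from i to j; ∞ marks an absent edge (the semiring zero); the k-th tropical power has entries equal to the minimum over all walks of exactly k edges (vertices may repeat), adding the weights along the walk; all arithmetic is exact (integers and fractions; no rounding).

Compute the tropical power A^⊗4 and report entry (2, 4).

A^⊗2:
  [6, 3, 19, 11]
  [∞, -2, ∞, 6]
  [5, 0, 6, ∞]
  [∞, 5, ∞, 13]
A^⊗3:
  [15, 2, 16, 10]
  [∞, -3, ∞, 5]
  [2, -1, 15, 7]
  [∞, 4, ∞, 12]
A^⊗4:
  [12, 1, 25, 9]
  [∞, -4, ∞, 4]
  [11, -2, 12, 6]
  [∞, 3, ∞, 11]
Key observation: the optimum is the walk 2->2->2->2->4, with weight (-1) + (-1) + (-1) + 7 = 4.
Optimal value attained by: walk 2->2->2->2->4.
Answer: (A^⊗4)[2][4] = 4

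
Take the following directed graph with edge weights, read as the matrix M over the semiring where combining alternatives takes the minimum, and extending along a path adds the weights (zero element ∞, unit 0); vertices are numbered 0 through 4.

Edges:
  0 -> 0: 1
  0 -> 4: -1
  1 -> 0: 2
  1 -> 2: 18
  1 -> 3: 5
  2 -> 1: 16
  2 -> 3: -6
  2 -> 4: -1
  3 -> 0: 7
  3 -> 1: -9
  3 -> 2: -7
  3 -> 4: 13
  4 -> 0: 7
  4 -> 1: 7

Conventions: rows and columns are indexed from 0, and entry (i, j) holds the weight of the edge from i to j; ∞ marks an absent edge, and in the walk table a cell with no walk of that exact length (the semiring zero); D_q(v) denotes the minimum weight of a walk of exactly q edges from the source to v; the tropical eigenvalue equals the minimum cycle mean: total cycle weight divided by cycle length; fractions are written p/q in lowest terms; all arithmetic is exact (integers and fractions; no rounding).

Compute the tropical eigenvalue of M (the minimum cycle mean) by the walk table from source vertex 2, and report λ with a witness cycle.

q=0: [∞, ∞, 0, ∞, ∞]
q=1: [∞, 16, ∞, -6, -1]
q=2: [1, -15, -13, 21, 7]
q=3: [-13, 3, 3, -19, -14]
q=4: [-12, -28, -26, -3, -14]
q=5: [-26, -12, -10, -32, -27]
Optimal cycle mean attained by: cycle 2->3->2, total (-6) + (-7), length 2.
Answer: λ = -13/2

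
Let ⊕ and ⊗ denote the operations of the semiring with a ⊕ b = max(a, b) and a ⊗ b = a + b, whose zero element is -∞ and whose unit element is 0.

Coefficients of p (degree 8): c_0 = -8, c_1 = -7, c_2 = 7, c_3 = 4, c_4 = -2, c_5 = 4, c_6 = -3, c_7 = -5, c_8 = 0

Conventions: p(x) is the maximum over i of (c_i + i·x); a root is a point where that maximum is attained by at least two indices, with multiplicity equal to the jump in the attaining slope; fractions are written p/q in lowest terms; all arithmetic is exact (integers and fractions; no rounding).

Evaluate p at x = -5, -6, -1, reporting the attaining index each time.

p(-5) = max(-8+0·(-5)=-8, -7+1·(-5)=-12, 7+2·(-5)=-3, 4+3·(-5)=-11, -2+4·(-5)=-22, 4+5·(-5)=-21, -3+6·(-5)=-33, -5+7·(-5)=-40, 0+8·(-5)=-40) = -3 (attained by i=2)
p(-6) = max(-8+0·(-6)=-8, -7+1·(-6)=-13, 7+2·(-6)=-5, 4+3·(-6)=-14, -2+4·(-6)=-26, 4+5·(-6)=-26, -3+6·(-6)=-39, -5+7·(-6)=-47, 0+8·(-6)=-48) = -5 (attained by i=2)
p(-1) = max(-8+0·(-1)=-8, -7+1·(-1)=-8, 7+2·(-1)=5, 4+3·(-1)=1, -2+4·(-1)=-6, 4+5·(-1)=-1, -3+6·(-1)=-9, -5+7·(-1)=-12, 0+8·(-1)=-8) = 5 (attained by i=2)
Answer: p(-5) = -3; p(-6) = -5; p(-1) = 5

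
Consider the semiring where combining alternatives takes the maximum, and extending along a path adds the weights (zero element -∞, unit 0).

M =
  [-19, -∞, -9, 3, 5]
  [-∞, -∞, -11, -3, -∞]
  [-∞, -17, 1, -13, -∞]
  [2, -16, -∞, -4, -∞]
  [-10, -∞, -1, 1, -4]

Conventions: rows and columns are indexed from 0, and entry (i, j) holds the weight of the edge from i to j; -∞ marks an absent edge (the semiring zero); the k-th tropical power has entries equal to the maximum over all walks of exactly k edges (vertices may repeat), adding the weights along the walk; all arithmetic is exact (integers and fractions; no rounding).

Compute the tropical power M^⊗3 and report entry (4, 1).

M^⊗2:
  [5, -13, 4, 6, 1]
  [-1, -19, -10, -7, -∞]
  [-11, -16, 2, -12, -∞]
  [-2, -20, -7, 5, 7]
  [3, -15, 0, -3, -5]
M^⊗3:
  [8, -10, 5, 8, 10]
  [-5, -23, -9, 2, 4]
  [-10, -15, 3, -8, -6]
  [7, -11, 6, 8, 3]
  [-1, -17, 1, 6, 8]
Key observation: the optimum is the walk 4->2->2->1, with weight (-1) + 1 + (-17) = -17.
Optimal value attained by: walk 4->2->2->1.
Answer: (M^⊗3)[4][1] = -17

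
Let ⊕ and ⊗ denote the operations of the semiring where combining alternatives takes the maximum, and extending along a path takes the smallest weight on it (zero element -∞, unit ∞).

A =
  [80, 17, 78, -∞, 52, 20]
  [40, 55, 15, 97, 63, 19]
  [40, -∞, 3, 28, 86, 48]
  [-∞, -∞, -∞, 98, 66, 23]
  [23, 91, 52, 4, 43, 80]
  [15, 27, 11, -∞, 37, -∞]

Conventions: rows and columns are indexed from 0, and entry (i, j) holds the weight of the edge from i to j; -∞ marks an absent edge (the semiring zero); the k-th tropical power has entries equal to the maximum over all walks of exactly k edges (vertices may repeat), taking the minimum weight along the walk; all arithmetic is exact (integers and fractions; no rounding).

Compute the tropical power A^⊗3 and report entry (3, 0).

A^⊗2:
  [80, 52, 78, 28, 78, 52]
  [40, 63, 52, 97, 66, 63]
  [40, 86, 52, 28, 43, 80]
  [23, 66, 52, 98, 66, 66]
  [40, 55, 43, 91, 63, 48]
  [27, 37, 37, 27, 37, 37]
A^⊗3:
  [80, 78, 78, 52, 78, 78]
  [40, 66, 52, 97, 66, 66]
  [40, 55, 43, 86, 63, 48]
  [40, 66, 52, 98, 66, 66]
  [40, 63, 52, 91, 66, 63]
  [37, 37, 37, 37, 37, 37]
Key observation: the optimum is the walk 3->4->1->0, with weight 66 min 91 min 40 = 40.
Optimal value attained by: walk 3->4->1->0.
Answer: (A^⊗3)[3][0] = 40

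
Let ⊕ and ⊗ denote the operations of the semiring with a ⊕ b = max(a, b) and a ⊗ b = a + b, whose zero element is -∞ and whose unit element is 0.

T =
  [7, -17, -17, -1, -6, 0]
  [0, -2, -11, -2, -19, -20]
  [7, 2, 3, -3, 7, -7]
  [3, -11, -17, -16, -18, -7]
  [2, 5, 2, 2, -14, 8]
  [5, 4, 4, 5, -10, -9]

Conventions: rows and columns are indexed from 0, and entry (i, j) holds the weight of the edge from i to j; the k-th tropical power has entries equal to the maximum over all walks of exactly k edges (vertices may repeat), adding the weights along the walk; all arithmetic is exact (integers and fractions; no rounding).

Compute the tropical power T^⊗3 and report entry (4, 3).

T^⊗2:
  [14, 4, 4, 6, 1, 7]
  [7, -4, -8, -1, -4, 0]
  [14, 12, 9, 9, 10, 15]
  [10, -3, -3, 2, -3, 3]
  [13, 12, 12, 13, 9, 2]
  [12, 6, 7, 4, 11, 5]
T^⊗3:
  [21, 11, 11, 13, 11, 14]
  [14, 4, 4, 6, 1, 7]
  [21, 19, 19, 20, 16, 18]
  [17, 7, 7, 9, 4, 10]
  [20, 14, 15, 12, 19, 17]
  [19, 16, 13, 13, 14, 19]
Key observation: the optimum is the walk 4->5->0->3, with weight 8 + 5 + (-1) = 12.
Optimal value attained by: walk 4->5->0->3.
Answer: (T^⊗3)[4][3] = 12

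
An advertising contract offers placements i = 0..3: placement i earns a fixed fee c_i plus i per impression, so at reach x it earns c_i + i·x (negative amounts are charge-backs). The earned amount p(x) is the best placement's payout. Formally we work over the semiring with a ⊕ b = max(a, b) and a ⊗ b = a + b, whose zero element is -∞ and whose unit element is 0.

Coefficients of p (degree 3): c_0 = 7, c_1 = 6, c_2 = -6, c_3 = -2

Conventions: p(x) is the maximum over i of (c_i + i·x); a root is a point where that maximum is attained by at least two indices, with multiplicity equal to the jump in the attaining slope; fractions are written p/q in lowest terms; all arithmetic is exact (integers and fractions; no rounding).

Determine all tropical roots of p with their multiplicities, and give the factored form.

hull edge (i=0, c=7) to (i=1, c=6): slope -1, span 1
hull edge (i=1, c=6) to (i=3, c=-2): slope -4, span 2
Factored form: p(x) = -2 ⊗ (x ⊕ 1) ⊗ (x ⊕ 4) ⊗ (x ⊕ 4)
Answer: roots = 1 (mult 1), 4 (mult 2)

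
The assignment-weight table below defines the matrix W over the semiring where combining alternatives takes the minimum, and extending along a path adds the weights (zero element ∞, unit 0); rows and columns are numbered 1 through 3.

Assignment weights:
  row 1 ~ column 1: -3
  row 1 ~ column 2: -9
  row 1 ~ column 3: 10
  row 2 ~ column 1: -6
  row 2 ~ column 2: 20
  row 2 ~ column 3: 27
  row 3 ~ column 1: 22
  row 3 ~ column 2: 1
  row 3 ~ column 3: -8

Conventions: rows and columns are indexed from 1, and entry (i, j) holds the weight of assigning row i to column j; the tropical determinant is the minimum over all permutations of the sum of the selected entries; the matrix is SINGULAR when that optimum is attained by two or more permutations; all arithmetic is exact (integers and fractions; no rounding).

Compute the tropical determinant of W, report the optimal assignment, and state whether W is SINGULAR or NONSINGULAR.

σ = (1, 2, 3): (-3) + 20 + (-8) = 9
σ = (1, 3, 2): (-3) + 27 + 1 = 25
σ = (2, 1, 3): (-9) + (-6) + (-8) = -23
σ = (2, 3, 1): (-9) + 27 + 22 = 40
σ = (3, 1, 2): 10 + (-6) + 1 = 5
σ = (3, 2, 1): 10 + 20 + 22 = 52
Optimal value attained by: σ = (2, 1, 3).
Answer: det⊕(W) = -23; verdict: NONSINGULAR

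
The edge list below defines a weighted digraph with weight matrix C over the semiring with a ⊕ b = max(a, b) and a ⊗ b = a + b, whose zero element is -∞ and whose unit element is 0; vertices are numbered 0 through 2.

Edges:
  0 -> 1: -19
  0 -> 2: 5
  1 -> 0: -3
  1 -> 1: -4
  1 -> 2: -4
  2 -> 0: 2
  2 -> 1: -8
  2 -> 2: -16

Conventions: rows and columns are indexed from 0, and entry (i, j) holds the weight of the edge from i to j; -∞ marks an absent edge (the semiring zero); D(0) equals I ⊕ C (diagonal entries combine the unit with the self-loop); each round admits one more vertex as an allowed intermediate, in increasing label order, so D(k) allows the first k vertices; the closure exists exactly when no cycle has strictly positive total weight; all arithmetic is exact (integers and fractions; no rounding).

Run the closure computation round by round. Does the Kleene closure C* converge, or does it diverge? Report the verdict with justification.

D(0):
  [0, -19, 5]
  [-3, 0, -4]
  [2, -8, 0]
Detection: at round 1, diagonal entry (2, 2) turns strictly positive.
Key observation: the cycle 2->0->2 has total weight 2 + 5, which is strictly positive.
Answer: DIVERGES — positive cycle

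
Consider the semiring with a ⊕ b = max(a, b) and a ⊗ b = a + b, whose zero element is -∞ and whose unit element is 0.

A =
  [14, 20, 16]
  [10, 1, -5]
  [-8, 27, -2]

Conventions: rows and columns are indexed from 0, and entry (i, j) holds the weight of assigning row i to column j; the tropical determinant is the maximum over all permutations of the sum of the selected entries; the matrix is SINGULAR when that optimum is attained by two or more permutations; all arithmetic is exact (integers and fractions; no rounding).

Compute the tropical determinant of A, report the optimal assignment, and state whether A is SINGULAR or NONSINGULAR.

σ = (0, 1, 2): 14 + 1 + (-2) = 13
σ = (0, 2, 1): 14 + (-5) + 27 = 36
σ = (1, 0, 2): 20 + 10 + (-2) = 28
σ = (1, 2, 0): 20 + (-5) + (-8) = 7
σ = (2, 0, 1): 16 + 10 + 27 = 53
σ = (2, 1, 0): 16 + 1 + (-8) = 9
Optimal value attained by: σ = (2, 0, 1).
Answer: det⊕(A) = 53; verdict: NONSINGULAR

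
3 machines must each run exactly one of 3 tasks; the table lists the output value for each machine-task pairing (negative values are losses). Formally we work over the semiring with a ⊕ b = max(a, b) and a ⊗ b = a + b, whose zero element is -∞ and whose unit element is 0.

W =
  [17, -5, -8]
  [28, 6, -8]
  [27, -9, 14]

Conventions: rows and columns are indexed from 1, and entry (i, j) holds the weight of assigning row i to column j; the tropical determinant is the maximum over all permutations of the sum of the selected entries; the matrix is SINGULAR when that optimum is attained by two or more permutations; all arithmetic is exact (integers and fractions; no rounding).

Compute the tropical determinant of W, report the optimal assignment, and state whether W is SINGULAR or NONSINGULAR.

σ = (1, 2, 3): 17 + 6 + 14 = 37
σ = (1, 3, 2): 17 + (-8) + (-9) = 0
σ = (2, 1, 3): (-5) + 28 + 14 = 37
σ = (2, 3, 1): (-5) + (-8) + 27 = 14
σ = (3, 1, 2): (-8) + 28 + (-9) = 11
σ = (3, 2, 1): (-8) + 6 + 27 = 25
Optimal value attained by: σ = (1, 2, 3).
Answer: det⊕(W) = 37; verdict: SINGULAR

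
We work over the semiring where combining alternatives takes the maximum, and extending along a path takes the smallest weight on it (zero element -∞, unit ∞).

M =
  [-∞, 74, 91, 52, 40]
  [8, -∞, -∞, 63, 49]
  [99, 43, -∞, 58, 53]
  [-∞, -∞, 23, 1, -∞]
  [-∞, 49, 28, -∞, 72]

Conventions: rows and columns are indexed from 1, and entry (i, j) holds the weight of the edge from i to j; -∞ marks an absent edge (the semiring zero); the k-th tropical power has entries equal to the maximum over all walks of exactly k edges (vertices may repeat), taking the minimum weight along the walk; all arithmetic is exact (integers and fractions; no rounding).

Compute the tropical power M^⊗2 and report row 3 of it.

M^⊗2:
  [91, 43, 28, 63, 53]
  [-∞, 49, 28, 8, 49]
  [8, 74, 91, 52, 53]
  [23, 23, 1, 23, 23]
  [28, 49, 28, 49, 72]
Answer: row 3 of M^⊗2 = [8, 74, 91, 52, 53]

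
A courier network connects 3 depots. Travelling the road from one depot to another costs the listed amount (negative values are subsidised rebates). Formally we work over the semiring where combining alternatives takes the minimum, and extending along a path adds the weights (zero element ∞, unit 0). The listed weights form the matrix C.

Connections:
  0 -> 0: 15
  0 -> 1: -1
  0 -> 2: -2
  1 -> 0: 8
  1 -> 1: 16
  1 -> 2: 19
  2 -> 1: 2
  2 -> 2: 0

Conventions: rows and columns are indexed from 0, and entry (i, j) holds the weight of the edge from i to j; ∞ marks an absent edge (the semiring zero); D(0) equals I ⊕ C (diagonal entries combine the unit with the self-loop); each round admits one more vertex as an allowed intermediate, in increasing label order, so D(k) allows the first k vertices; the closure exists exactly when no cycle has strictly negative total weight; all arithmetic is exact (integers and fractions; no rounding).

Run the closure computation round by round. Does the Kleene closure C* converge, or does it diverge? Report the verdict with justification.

D(0):
  [0, -1, -2]
  [8, 0, 19]
  [∞, 2, 0]
D(1):
  [0, -1, -2]
  [8, 0, 6]
  [∞, 2, 0]
D(2):
  [0, -1, -2]
  [8, 0, 6]
  [10, 2, 0]
D(3):
  [0, -1, -2]
  [8, 0, 6]
  [10, 2, 0]
Key observation: every diagonal entry stays at the unit through all rounds, so no improving cycle exists.
Answer: CONVERGES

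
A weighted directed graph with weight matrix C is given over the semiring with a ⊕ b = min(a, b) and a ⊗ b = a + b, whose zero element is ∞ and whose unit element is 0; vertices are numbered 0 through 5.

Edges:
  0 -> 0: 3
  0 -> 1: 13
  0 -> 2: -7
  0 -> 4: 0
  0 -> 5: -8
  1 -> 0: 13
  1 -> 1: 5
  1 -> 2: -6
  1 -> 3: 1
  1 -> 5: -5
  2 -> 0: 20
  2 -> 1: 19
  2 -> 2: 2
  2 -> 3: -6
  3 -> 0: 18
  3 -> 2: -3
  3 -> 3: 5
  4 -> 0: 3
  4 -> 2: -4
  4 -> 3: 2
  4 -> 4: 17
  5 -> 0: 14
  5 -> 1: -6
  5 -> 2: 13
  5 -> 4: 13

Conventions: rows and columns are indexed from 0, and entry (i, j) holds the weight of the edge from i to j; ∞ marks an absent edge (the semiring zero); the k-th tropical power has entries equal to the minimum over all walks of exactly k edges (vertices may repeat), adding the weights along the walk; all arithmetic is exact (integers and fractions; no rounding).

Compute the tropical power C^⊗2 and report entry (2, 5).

C^⊗2:
  [3, -14, -5, -13, 3, -5]
  [9, -11, -4, -12, 8, 0]
  [12, 21, -9, -4, 20, 12]
  [17, 16, -1, -9, 18, 10]
  [6, 15, -4, -10, 3, -5]
  [7, -1, -12, -5, 14, -11]
Key observation: the optimum is the walk 2->0->5, with weight 20 + (-8) = 12.
Optimal value attained by: walk 2->0->5.
Answer: (C^⊗2)[2][5] = 12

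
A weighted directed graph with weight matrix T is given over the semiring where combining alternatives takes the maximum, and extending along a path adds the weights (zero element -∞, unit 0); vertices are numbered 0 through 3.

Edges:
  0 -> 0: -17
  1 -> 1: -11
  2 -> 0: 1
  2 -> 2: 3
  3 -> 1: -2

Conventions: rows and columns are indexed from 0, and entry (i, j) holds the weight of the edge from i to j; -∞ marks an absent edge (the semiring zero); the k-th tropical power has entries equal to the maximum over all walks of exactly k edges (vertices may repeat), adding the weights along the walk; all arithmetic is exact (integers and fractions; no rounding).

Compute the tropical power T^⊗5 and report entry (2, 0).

T^⊗2:
  [-34, -∞, -∞, -∞]
  [-∞, -22, -∞, -∞]
  [4, -∞, 6, -∞]
  [-∞, -13, -∞, -∞]
T^⊗3:
  [-51, -∞, -∞, -∞]
  [-∞, -33, -∞, -∞]
  [7, -∞, 9, -∞]
  [-∞, -24, -∞, -∞]
T^⊗4:
  [-68, -∞, -∞, -∞]
  [-∞, -44, -∞, -∞]
  [10, -∞, 12, -∞]
  [-∞, -35, -∞, -∞]
T^⊗5:
  [-85, -∞, -∞, -∞]
  [-∞, -55, -∞, -∞]
  [13, -∞, 15, -∞]
  [-∞, -46, -∞, -∞]
Key observation: the optimum is the walk 2->2->2->2->2->0, with weight 3 + 3 + 3 + 3 + 1 = 13.
Optimal value attained by: walk 2->2->2->2->2->0.
Answer: (T^⊗5)[2][0] = 13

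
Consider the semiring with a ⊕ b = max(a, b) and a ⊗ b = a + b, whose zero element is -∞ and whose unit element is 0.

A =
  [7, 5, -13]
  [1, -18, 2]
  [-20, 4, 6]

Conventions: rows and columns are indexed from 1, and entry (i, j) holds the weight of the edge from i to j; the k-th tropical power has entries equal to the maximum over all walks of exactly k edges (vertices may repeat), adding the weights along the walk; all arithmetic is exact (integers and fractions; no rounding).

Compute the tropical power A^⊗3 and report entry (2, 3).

A^⊗2:
  [14, 12, 7]
  [8, 6, 8]
  [5, 10, 12]
A^⊗3:
  [21, 19, 14]
  [15, 13, 14]
  [12, 16, 18]
Key observation: the optimum is the walk 2->3->3->3, with weight 2 + 6 + 6 = 14.
Optimal value attained by: walk 2->3->3->3.
Answer: (A^⊗3)[2][3] = 14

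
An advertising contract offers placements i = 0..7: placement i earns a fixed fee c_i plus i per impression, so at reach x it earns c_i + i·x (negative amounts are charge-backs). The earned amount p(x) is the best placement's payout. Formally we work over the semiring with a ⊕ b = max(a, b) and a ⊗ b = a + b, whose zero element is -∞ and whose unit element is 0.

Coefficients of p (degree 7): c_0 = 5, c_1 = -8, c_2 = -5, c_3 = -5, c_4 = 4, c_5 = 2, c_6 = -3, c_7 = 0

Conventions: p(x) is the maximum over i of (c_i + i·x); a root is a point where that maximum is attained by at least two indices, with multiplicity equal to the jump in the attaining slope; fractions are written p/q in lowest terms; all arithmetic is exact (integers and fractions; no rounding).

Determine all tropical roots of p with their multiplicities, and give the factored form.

hull edge (i=0, c=5) to (i=4, c=4): slope -1/4, span 4
hull edge (i=4, c=4) to (i=7, c=0): slope -4/3, span 3
Factored form: p(x) = 0 ⊗ (x ⊕ 1/4) ⊗ (x ⊕ 1/4) ⊗ (x ⊕ 1/4) ⊗ (x ⊕ 1/4) ⊗ (x ⊕ 4/3) ⊗ (x ⊕ 4/3) ⊗ (x ⊕ 4/3)
Answer: roots = 1/4 (mult 4), 4/3 (mult 3)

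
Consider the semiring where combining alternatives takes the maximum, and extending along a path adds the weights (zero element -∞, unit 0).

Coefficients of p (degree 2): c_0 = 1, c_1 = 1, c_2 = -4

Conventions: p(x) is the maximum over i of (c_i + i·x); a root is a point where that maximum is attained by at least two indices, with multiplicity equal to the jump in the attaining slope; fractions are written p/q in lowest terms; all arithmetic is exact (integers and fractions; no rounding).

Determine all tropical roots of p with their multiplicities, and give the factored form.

hull edge (i=0, c=1) to (i=1, c=1): slope 0, span 1
hull edge (i=1, c=1) to (i=2, c=-4): slope -5, span 1
Factored form: p(x) = -4 ⊗ (x ⊕ 0) ⊗ (x ⊕ 5)
Answer: roots = 0 (mult 1), 5 (mult 1)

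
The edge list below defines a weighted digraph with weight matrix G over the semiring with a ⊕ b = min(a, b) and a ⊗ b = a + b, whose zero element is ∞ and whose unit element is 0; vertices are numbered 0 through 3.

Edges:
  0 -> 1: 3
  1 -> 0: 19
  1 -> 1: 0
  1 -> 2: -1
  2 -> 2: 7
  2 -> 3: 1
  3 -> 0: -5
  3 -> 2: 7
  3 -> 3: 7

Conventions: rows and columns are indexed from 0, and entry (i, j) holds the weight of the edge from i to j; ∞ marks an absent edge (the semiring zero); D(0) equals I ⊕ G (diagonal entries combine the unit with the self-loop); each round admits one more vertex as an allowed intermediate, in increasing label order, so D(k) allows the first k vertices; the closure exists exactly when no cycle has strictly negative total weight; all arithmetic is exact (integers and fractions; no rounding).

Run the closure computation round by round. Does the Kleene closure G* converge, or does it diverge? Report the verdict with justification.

D(0):
  [0, 3, ∞, ∞]
  [19, 0, -1, ∞]
  [∞, ∞, 0, 1]
  [-5, ∞, 7, 0]
D(1):
  [0, 3, ∞, ∞]
  [19, 0, -1, ∞]
  [∞, ∞, 0, 1]
  [-5, -2, 7, 0]
D(2):
  [0, 3, 2, ∞]
  [19, 0, -1, ∞]
  [∞, ∞, 0, 1]
  [-5, -2, -3, 0]
Detection: at round 3, diagonal entry (3, 3) turns strictly negative.
Key observation: the cycle 3->0->1->2->3 has total weight (-5) + 3 + (-1) + 1, which is strictly negative.
Answer: DIVERGES — negative cycle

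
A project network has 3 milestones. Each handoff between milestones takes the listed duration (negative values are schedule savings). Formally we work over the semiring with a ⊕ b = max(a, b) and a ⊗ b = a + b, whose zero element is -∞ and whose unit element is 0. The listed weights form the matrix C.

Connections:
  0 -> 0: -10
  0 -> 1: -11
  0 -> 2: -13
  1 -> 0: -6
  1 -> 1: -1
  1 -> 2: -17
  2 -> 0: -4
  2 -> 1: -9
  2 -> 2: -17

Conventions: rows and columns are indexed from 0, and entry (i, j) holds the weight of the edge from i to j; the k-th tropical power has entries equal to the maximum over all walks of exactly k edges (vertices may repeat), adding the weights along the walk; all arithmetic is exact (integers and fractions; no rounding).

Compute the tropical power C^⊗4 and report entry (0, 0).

C^⊗2:
  [-17, -12, -23]
  [-7, -2, -18]
  [-14, -10, -17]
C^⊗3:
  [-18, -13, -29]
  [-8, -3, -19]
  [-16, -11, -27]
C^⊗4:
  [-19, -14, -30]
  [-9, -4, -20]
  [-17, -12, -28]
Key observation: the optimum is the walk 0->1->1->1->0, with weight (-11) + (-1) + (-1) + (-6) = -19.
Optimal value attained by: walk 0->1->1->1->0.
Answer: (C^⊗4)[0][0] = -19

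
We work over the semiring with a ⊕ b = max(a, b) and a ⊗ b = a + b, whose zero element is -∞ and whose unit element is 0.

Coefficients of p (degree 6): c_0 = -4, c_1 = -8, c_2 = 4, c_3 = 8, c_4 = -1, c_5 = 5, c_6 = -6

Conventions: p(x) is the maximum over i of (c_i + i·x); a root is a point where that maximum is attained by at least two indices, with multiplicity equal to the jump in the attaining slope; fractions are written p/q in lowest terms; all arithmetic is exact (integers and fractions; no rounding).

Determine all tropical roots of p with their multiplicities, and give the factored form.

hull edge (i=0, c=-4) to (i=3, c=8): slope 4, span 3
hull edge (i=3, c=8) to (i=5, c=5): slope -3/2, span 2
hull edge (i=5, c=5) to (i=6, c=-6): slope -11, span 1
Factored form: p(x) = -6 ⊗ (x ⊕ (-4)) ⊗ (x ⊕ (-4)) ⊗ (x ⊕ (-4)) ⊗ (x ⊕ 3/2) ⊗ (x ⊕ 3/2) ⊗ (x ⊕ 11)
Answer: roots = -4 (mult 3), 3/2 (mult 2), 11 (mult 1)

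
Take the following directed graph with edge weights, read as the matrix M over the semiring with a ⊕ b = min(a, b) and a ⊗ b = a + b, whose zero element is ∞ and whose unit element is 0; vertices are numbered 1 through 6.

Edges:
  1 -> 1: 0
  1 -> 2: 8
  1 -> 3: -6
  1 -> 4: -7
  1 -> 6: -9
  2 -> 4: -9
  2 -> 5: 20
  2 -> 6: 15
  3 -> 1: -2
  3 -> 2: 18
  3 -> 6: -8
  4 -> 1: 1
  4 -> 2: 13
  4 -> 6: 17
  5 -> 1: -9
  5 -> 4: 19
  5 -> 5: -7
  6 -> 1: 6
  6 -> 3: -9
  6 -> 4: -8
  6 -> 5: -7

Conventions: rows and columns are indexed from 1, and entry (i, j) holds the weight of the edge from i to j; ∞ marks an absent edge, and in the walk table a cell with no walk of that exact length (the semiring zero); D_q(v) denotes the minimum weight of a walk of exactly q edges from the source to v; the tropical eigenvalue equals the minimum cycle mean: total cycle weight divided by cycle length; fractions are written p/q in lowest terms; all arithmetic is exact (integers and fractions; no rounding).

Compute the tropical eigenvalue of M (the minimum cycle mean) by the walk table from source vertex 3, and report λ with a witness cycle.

q=0: [∞, ∞, 0, ∞, ∞, ∞]
q=1: [-2, 18, ∞, ∞, ∞, -8]
q=2: [-2, 6, -17, -16, -15, -11]
q=3: [-24, -3, -20, -19, -22, -25]
q=4: [-31, -16, -34, -33, -32, -33]
q=5: [-41, -23, -42, -41, -40, -42]
q=6: [-49, -33, -51, -50, -49, -50]
Optimal cycle mean attained by: cycle 3->6->3, total (-8) + (-9), length 2.
Answer: λ = -17/2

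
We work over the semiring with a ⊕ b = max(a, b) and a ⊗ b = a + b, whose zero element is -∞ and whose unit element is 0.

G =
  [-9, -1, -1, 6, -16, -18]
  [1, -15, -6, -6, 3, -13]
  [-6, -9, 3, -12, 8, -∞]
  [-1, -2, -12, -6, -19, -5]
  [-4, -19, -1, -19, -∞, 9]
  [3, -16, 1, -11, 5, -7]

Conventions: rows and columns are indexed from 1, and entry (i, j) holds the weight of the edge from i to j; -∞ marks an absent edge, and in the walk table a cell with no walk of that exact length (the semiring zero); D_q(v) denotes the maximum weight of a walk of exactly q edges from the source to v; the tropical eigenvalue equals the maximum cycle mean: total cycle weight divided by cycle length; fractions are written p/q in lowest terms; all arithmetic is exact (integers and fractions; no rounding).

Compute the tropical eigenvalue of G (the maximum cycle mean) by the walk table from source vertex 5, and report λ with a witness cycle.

q=0: [-∞, -∞, -∞, -∞, 0, -∞]
q=1: [-4, -19, -1, -19, -∞, 9]
q=2: [12, -5, 10, 2, 14, 2]
q=3: [10, 11, 13, 18, 18, 23]
q=4: [26, 16, 24, 16, 28, 27]
q=5: [30, 25, 28, 32, 32, 37]
q=6: [40, 30, 38, 36, 42, 41]
Optimal cycle mean attained by: cycle 5->6->5, total 9 + 5, length 2.
Answer: λ = 7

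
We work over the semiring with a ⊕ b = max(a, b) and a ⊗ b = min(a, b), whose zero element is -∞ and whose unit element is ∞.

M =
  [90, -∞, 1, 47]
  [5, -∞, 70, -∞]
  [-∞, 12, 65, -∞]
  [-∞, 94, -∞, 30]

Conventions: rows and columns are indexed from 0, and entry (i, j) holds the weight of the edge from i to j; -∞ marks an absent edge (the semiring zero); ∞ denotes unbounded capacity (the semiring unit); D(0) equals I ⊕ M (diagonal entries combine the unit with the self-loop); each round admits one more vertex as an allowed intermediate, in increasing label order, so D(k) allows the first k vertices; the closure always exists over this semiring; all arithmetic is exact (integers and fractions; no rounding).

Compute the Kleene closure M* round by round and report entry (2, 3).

D(0):
  [∞, -∞, 1, 47]
  [5, ∞, 70, -∞]
  [-∞, 12, ∞, -∞]
  [-∞, 94, -∞, ∞]
D(1):
  [∞, -∞, 1, 47]
  [5, ∞, 70, 5]
  [-∞, 12, ∞, -∞]
  [-∞, 94, -∞, ∞]
D(2):
  [∞, -∞, 1, 47]
  [5, ∞, 70, 5]
  [5, 12, ∞, 5]
  [5, 94, 70, ∞]
D(3):
  [∞, 1, 1, 47]
  [5, ∞, 70, 5]
  [5, 12, ∞, 5]
  [5, 94, 70, ∞]
D(4):
  [∞, 47, 47, 47]
  [5, ∞, 70, 5]
  [5, 12, ∞, 5]
  [5, 94, 70, ∞]
Answer: M*[2][3] = 5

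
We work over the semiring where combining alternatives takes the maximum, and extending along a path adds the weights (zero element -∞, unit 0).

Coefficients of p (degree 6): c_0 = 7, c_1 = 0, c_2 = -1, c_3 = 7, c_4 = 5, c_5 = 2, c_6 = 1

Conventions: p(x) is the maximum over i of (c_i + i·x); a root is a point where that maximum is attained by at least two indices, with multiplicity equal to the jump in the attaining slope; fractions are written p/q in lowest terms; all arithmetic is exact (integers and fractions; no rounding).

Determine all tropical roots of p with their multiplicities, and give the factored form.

hull edge (i=0, c=7) to (i=3, c=7): slope 0, span 3
hull edge (i=3, c=7) to (i=6, c=1): slope -2, span 3
Factored form: p(x) = 1 ⊗ (x ⊕ 0) ⊗ (x ⊕ 0) ⊗ (x ⊕ 0) ⊗ (x ⊕ 2) ⊗ (x ⊕ 2) ⊗ (x ⊕ 2)
Answer: roots = 0 (mult 3), 2 (mult 3)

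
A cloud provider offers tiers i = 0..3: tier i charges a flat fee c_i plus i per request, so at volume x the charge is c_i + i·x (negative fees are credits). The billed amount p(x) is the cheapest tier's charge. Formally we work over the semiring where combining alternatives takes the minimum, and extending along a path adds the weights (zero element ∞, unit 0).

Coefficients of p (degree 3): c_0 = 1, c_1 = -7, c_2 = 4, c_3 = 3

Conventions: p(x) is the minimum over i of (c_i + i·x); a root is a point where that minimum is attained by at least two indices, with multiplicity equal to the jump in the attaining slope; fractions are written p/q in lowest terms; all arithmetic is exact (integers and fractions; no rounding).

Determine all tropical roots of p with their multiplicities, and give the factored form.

hull edge (i=0, c=1) to (i=1, c=-7): slope -8, span 1
hull edge (i=1, c=-7) to (i=3, c=3): slope 5, span 2
Factored form: p(x) = 3 ⊗ (x ⊕ (-5)) ⊗ (x ⊕ (-5)) ⊗ (x ⊕ 8)
Answer: roots = -5 (mult 2), 8 (mult 1)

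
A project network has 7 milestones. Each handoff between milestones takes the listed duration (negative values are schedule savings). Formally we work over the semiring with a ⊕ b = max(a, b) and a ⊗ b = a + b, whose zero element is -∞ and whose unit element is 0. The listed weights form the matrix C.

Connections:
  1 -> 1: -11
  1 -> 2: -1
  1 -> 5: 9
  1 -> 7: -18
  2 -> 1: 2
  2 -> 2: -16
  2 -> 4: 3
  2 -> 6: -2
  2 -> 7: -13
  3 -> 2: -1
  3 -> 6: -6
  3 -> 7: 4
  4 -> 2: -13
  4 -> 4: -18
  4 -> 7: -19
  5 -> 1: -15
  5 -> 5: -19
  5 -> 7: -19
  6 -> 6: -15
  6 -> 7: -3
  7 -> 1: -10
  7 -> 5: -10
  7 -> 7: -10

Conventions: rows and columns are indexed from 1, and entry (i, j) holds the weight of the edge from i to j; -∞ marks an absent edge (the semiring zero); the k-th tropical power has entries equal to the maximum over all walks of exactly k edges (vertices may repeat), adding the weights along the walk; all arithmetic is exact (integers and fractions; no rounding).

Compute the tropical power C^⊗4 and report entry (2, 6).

C^⊗2:
  [1, -12, -∞, 2, -2, -3, -10]
  [-9, 1, -∞, -13, 11, -17, -5]
  [1, -17, -∞, 2, -6, -3, -6]
  [-11, -29, -∞, -10, -29, -15, -26]
  [-26, -16, -∞, -∞, -6, -∞, -29]
  [-13, -∞, -∞, -∞, -13, -30, -13]
  [-20, -11, -∞, -∞, -1, -∞, -20]
C^⊗3:
  [-10, 0, -∞, -9, 10, -14, -6]
  [3, -10, -∞, 4, 0, -1, -8]
  [-10, 0, -∞, -14, 10, -18, -6]
  [-22, -12, -∞, -26, -2, -30, -18]
  [-14, -27, -∞, -13, -17, -18, -25]
  [-23, -14, -∞, -∞, -4, -45, -23]
  [-9, -21, -∞, -8, -11, -13, -20]
C^⊗4:
  [2, -11, -∞, 3, -1, -2, -9]
  [-8, 2, -∞, -7, 12, -12, -4]
  [2, -11, -∞, 3, -1, -2, -9]
  [-10, -23, -∞, -9, -13, -14, -21]
  [-25, -15, -∞, -24, -5, -29, -21]
  [-12, -24, -∞, -11, -14, -16, -23]
  [-19, -10, -∞, -18, 0, -23, -16]
Key observation: the optimum is the walk 2->1->1->2->6, with weight 2 + (-11) + (-1) + (-2) = -12.
Optimal value attained by: walk 2->1->1->2->6.
Answer: (C^⊗4)[2][6] = -12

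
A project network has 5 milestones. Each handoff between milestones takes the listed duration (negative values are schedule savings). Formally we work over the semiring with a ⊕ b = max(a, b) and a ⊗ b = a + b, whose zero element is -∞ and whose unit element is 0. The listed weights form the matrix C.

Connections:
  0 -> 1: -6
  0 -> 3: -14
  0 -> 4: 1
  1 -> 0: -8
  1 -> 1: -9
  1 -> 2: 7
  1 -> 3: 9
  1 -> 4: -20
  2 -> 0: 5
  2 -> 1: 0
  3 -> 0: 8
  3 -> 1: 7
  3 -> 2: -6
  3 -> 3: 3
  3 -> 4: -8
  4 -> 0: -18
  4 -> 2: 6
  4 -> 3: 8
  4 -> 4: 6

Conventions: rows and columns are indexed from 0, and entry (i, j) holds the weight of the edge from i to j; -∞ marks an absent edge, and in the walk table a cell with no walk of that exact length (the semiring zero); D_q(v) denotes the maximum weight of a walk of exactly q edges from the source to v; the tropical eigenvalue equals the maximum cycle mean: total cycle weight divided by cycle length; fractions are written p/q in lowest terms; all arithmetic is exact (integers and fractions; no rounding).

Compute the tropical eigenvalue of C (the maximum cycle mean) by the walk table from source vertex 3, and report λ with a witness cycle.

q=0: [-∞, -∞, -∞, 0, -∞]
q=1: [8, 7, -6, 3, -8]
q=2: [11, 10, 14, 16, 9]
q=3: [24, 23, 17, 19, 15]
q=4: [27, 26, 30, 32, 25]
q=5: [40, 39, 33, 35, 31]
Optimal cycle mean attained by: cycle 1->3->1, total 9 + 7, length 2.
Answer: λ = 8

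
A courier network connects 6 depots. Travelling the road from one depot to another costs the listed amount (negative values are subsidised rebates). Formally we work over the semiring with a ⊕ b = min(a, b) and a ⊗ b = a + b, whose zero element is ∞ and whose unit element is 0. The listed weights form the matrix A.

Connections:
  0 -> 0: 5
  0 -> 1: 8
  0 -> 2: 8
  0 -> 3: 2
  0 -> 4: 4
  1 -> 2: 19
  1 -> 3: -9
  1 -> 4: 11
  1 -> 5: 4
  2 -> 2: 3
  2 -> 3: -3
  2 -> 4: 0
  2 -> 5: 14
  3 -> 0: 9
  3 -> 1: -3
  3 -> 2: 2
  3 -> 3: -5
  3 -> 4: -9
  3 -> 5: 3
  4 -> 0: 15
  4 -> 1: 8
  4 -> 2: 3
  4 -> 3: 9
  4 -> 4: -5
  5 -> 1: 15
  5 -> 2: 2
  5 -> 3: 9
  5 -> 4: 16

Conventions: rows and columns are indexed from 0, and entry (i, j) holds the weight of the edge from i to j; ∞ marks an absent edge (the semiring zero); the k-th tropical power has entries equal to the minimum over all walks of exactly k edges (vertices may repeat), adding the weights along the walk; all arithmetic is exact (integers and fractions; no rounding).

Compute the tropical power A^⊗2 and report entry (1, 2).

A^⊗2:
  [10, -1, 4, -3, -7, 5]
  [0, -12, -7, -14, -18, -6]
  [6, -6, -1, -8, -12, 0]
  [4, -8, -6, -12, -14, -2]
  [10, 3, -2, -1, -10, 12]
  [18, 6, 5, -1, 0, 12]
Key observation: the optimum is the walk 1->3->2, with weight (-9) + 2 = -7.
Optimal value attained by: walk 1->3->2.
Answer: (A^⊗2)[1][2] = -7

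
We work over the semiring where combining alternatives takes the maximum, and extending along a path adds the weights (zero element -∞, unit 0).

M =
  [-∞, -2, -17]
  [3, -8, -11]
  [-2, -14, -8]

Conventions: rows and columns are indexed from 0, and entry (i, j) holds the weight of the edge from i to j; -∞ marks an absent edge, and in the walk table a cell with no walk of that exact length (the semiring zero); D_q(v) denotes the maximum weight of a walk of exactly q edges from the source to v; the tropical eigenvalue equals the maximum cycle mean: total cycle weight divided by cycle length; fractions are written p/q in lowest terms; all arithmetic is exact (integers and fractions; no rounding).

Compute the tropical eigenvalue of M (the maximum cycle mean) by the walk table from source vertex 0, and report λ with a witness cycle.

q=0: [0, -∞, -∞]
q=1: [-∞, -2, -17]
q=2: [1, -10, -13]
q=3: [-7, -1, -16]
Optimal cycle mean attained by: cycle 0->1->0, total (-2) + 3, length 2.
Answer: λ = 1/2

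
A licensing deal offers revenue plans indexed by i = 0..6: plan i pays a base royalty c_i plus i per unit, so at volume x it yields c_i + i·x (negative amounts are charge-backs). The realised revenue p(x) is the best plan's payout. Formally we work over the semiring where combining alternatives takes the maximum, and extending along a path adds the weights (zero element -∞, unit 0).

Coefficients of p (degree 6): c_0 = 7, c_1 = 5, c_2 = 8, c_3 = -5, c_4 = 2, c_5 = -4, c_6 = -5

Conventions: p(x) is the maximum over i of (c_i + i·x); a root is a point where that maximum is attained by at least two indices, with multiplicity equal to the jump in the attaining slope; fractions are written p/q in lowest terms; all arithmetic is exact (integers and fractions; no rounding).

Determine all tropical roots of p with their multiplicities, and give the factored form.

hull edge (i=0, c=7) to (i=2, c=8): slope 1/2, span 2
hull edge (i=2, c=8) to (i=4, c=2): slope -3, span 2
hull edge (i=4, c=2) to (i=6, c=-5): slope -7/2, span 2
Factored form: p(x) = -5 ⊗ (x ⊕ (-1/2)) ⊗ (x ⊕ (-1/2)) ⊗ (x ⊕ 3) ⊗ (x ⊕ 3) ⊗ (x ⊕ 7/2) ⊗ (x ⊕ 7/2)
Answer: roots = -1/2 (mult 2), 3 (mult 2), 7/2 (mult 2)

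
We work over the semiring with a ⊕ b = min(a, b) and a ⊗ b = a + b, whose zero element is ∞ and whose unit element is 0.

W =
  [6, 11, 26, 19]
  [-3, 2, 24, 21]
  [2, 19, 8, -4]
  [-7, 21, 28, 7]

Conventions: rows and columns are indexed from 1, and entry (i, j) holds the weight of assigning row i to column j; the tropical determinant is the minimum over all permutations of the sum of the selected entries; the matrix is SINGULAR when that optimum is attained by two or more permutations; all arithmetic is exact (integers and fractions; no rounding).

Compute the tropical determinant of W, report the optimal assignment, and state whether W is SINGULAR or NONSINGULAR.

σ = (1, 2, 3, 4): 6 + 2 + 8 + 7 = 23
σ = (1, 2, 4, 3): 6 + 2 + (-4) + 28 = 32
σ = (1, 3, 2, 4): 6 + 24 + 19 + 7 = 56
σ = (1, 3, 4, 2): 6 + 24 + (-4) + 21 = 47
σ = (1, 4, 2, 3): 6 + 21 + 19 + 28 = 74
σ = (1, 4, 3, 2): 6 + 21 + 8 + 21 = 56
σ = (2, 1, 3, 4): 11 + (-3) + 8 + 7 = 23
σ = (2, 1, 4, 3): 11 + (-3) + (-4) + 28 = 32
σ = (2, 3, 1, 4): 11 + 24 + 2 + 7 = 44
σ = (2, 3, 4, 1): 11 + 24 + (-4) + (-7) = 24
σ = (2, 4, 1, 3): 11 + 21 + 2 + 28 = 62
σ = (2, 4, 3, 1): 11 + 21 + 8 + (-7) = 33
σ = (3, 1, 2, 4): 26 + (-3) + 19 + 7 = 49
σ = (3, 1, 4, 2): 26 + (-3) + (-4) + 21 = 40
σ = (3, 2, 1, 4): 26 + 2 + 2 + 7 = 37
σ = (3, 2, 4, 1): 26 + 2 + (-4) + (-7) = 17
σ = (3, 4, 1, 2): 26 + 21 + 2 + 21 = 70
σ = (3, 4, 2, 1): 26 + 21 + 19 + (-7) = 59
σ = (4, 1, 2, 3): 19 + (-3) + 19 + 28 = 63
σ = (4, 1, 3, 2): 19 + (-3) + 8 + 21 = 45
σ = (4, 2, 1, 3): 19 + 2 + 2 + 28 = 51
σ = (4, 2, 3, 1): 19 + 2 + 8 + (-7) = 22
σ = (4, 3, 1, 2): 19 + 24 + 2 + 21 = 66
σ = (4, 3, 2, 1): 19 + 24 + 19 + (-7) = 55
Optimal value attained by: σ = (3, 2, 4, 1).
Answer: det⊕(W) = 17; verdict: NONSINGULAR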